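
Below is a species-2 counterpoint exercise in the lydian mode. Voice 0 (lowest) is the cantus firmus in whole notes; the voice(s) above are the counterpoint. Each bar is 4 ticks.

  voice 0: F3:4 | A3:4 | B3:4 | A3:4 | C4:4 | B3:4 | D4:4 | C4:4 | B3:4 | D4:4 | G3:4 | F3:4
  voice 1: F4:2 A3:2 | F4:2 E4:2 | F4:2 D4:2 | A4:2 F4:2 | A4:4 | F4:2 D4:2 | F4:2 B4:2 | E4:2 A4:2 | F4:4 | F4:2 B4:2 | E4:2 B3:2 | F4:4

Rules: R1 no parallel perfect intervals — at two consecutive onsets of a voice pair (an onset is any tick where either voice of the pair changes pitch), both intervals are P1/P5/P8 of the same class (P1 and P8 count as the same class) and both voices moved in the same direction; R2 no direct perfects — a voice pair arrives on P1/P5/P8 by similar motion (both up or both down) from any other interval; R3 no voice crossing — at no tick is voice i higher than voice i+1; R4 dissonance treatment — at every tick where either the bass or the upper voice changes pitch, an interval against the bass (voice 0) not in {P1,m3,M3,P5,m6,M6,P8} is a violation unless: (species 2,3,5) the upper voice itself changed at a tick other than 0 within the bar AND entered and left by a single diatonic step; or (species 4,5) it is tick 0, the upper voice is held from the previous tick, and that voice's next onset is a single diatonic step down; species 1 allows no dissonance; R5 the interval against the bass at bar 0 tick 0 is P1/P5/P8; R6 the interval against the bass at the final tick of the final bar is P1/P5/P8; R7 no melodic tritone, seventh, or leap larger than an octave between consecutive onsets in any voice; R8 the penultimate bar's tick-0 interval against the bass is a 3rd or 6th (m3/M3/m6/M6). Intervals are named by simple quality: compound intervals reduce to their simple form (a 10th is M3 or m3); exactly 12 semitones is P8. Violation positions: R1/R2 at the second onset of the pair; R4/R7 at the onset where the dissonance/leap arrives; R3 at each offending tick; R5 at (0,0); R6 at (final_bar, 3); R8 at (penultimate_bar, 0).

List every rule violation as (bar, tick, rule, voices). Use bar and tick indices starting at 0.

bar 0: v0=F3 v1=F4 downbeat P8
bar 1: v0=A3 v1=F4 downbeat m6
bar 2: v0=B3 v1=F4 downbeat TT
bar 3: v0=A3 v1=A4 downbeat P8
bar 4: v0=C4 v1=A4 downbeat M6
bar 5: v0=B3 v1=F4 downbeat TT
bar 6: v0=D4 v1=F4 downbeat m3
bar 7: v0=C4 v1=E4 downbeat M3
bar 8: v0=B3 v1=F4 downbeat TT
bar 9: v0=D4 v1=F4 downbeat m3
bar 10: v0=G3 v1=E4 downbeat M6
bar 11: v0=F3 v1=F4 downbeat P8
  -> R4 @ bar 2 tick 0 v(0, 1): B3/F4 TT untreated
  -> R4 @ bar 5 tick 0 v(0, 1): B3/F4 TT untreated
  -> R7 @ bar 6 tick 2 v(1,): F4->B4 leap 6st
  -> R4 @ bar 8 tick 0 v(0, 1): B3/F4 TT untreated
  -> R7 @ bar 9 tick 2 v(1,): F4->B4 leap 6st
  -> R7 @ bar 11 tick 0 v(1,): B3->F4 leap 6st

(2, 0, R4, (0, 1))
(5, 0, R4, (0, 1))
(6, 2, R7, (1,))
(8, 0, R4, (0, 1))
(9, 2, R7, (1,))
(11, 0, R7, (1,))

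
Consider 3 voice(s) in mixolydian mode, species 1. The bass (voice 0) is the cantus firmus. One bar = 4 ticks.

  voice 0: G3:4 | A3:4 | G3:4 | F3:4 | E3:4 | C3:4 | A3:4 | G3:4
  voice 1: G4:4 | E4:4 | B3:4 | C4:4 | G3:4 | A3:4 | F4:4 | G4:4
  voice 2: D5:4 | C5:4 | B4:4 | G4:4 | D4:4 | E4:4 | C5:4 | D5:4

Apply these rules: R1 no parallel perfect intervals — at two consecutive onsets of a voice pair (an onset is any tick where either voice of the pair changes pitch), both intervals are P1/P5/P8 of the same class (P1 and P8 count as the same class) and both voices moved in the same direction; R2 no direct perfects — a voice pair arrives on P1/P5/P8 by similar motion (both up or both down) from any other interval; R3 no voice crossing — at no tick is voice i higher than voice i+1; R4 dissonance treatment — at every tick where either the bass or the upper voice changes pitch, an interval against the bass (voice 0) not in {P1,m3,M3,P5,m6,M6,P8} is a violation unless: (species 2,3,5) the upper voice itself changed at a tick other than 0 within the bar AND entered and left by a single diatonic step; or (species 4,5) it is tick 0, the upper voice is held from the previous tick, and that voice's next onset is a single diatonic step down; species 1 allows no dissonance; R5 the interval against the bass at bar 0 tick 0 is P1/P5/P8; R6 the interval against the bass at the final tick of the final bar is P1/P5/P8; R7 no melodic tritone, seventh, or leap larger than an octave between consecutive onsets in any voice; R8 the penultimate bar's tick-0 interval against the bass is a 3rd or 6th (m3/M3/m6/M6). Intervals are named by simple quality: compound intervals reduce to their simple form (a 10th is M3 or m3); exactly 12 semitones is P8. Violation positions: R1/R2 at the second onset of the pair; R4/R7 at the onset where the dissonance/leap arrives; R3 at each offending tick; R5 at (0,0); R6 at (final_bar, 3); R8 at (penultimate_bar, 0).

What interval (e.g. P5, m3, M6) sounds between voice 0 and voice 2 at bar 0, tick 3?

voice 0=G3 voice 2=D5 -> P5

P5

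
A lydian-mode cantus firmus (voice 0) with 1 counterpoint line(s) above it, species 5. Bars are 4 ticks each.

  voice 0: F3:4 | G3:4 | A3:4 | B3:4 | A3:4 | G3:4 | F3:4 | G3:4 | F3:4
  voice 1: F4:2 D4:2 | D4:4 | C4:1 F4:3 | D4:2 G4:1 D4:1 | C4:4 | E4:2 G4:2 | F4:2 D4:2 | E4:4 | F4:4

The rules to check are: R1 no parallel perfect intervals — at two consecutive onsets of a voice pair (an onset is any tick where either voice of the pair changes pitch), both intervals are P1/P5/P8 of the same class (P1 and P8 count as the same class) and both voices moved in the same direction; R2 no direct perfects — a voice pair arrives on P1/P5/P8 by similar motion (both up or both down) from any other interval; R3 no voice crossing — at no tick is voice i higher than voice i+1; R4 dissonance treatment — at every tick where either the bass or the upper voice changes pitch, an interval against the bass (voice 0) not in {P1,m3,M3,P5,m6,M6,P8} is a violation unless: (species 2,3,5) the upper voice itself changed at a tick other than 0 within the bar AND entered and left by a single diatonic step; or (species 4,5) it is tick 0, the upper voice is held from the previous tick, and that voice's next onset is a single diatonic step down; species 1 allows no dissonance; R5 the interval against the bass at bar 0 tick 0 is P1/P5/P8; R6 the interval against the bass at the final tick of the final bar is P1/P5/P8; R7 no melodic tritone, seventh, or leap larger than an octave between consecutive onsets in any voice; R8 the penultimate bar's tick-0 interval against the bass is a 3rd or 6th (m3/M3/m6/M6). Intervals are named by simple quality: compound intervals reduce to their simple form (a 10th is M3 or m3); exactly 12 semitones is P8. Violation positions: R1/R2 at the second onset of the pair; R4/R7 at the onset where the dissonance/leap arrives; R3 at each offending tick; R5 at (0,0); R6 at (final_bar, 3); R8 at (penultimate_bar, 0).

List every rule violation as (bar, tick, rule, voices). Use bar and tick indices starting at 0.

bar 0: v0=F3 v1=F4 downbeat P8
bar 1: v0=G3 v1=D4 downbeat P5
bar 2: v0=A3 v1=C4 downbeat m3
bar 3: v0=B3 v1=D4 downbeat m3
bar 4: v0=A3 v1=C4 downbeat m3
bar 5: v0=G3 v1=E4 downbeat M6
bar 6: v0=F3 v1=F4 downbeat P8
bar 7: v0=G3 v1=E4 downbeat M6
bar 8: v0=F3 v1=F4 downbeat P8
  -> R1 @ bar 6 tick 0 v(0, 1): G3/G4 P8 -> F3/F4 P8 similar

(6, 0, R1, (0, 1))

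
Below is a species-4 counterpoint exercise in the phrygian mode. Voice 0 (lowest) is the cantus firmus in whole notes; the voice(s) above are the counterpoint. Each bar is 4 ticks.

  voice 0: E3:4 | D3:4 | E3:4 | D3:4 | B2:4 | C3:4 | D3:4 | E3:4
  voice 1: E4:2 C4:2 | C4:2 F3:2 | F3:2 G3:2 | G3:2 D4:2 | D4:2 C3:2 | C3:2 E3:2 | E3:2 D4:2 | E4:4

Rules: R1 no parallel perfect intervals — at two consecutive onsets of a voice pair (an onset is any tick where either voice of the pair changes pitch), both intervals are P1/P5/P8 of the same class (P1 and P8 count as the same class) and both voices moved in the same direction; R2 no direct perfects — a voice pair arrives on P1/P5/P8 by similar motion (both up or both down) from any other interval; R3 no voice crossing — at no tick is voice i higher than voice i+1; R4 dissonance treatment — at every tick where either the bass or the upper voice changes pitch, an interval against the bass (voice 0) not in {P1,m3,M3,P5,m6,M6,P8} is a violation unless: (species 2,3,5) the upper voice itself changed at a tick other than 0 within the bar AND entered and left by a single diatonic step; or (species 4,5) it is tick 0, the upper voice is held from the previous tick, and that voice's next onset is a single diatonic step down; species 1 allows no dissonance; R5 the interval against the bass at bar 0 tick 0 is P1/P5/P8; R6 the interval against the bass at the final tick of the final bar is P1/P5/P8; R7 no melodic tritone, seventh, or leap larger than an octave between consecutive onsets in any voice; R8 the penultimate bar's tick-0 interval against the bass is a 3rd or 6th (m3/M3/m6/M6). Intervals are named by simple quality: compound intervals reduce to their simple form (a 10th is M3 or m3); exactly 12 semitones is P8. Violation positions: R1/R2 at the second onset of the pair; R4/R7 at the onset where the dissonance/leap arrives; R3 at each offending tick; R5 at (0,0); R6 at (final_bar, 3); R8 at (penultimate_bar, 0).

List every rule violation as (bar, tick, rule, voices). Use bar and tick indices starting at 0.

bar 0: v0=E3 v1=E4 downbeat P8
bar 1: v0=D3 v1=C4 downbeat m7
bar 2: v0=E3 v1=F3 downbeat m2
bar 3: v0=D3 v1=G3 downbeat P4
bar 4: v0=B2 v1=D4 downbeat m3
bar 5: v0=C3 v1=C3 downbeat P1
bar 6: v0=D3 v1=E3 downbeat M2
bar 7: v0=E3 v1=E4 downbeat P8
  -> R4 @ bar 1 tick 0 v(0, 1): D3/C4 m7 untreated
  -> R4 @ bar 2 tick 0 v(0, 1): E3/F3 m2 untreated
  -> R4 @ bar 3 tick 0 v(0, 1): D3/G3 P4 untreated
  -> R4 @ bar 4 tick 2 v(0, 1): B2/C3 m2 untreated
  -> R7 @ bar 4 tick 2 v(1,): D4->C3 leap 14st
  -> R4 @ bar 6 tick 0 v(0, 1): D3/E3 M2 untreated
  -> R8 @ bar 6 tick 0 v(0, 1): penult M2 not 3rd/6th
  -> R7 @ bar 6 tick 2 v(1,): E3->D4 leap 10st
  -> R1 @ bar 7 tick 0 v(0, 1): D3/D4 P8 -> E3/E4 P8 similar

(1, 0, R4, (0, 1))
(2, 0, R4, (0, 1))
(3, 0, R4, (0, 1))
(4, 2, R4, (0, 1))
(4, 2, R7, (1,))
(6, 0, R4, (0, 1))
(6, 0, R8, (0, 1))
(6, 2, R7, (1,))
(7, 0, R1, (0, 1))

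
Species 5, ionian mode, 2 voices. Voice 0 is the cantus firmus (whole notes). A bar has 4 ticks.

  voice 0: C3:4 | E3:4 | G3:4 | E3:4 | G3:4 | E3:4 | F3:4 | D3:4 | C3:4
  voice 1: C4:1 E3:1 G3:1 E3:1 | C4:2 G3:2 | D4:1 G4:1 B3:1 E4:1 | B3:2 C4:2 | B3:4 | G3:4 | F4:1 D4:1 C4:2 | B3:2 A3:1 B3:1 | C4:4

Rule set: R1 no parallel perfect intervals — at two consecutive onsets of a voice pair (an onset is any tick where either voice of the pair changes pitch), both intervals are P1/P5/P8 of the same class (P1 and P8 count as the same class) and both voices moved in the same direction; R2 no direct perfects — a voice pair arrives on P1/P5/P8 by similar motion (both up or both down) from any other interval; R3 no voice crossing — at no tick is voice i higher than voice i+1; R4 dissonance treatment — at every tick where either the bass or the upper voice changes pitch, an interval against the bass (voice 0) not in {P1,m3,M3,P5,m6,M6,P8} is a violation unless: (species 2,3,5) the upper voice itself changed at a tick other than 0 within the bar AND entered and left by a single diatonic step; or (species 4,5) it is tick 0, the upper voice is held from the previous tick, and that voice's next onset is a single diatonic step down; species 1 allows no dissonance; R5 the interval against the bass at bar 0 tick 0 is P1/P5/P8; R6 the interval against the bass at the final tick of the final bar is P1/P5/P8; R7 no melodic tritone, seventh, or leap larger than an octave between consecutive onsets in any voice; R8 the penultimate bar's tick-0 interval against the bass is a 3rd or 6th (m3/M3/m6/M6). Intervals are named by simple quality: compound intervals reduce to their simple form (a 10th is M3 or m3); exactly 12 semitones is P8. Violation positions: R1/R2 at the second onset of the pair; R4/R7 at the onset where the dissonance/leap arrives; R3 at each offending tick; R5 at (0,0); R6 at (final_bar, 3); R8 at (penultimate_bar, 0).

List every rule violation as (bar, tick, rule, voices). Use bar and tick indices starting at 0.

bar 0: v0=C3 v1=C4 downbeat P8
bar 1: v0=E3 v1=C4 downbeat m6
bar 2: v0=G3 v1=D4 downbeat P5
bar 3: v0=E3 v1=B3 downbeat P5
bar 4: v0=G3 v1=B3 downbeat M3
bar 5: v0=E3 v1=G3 downbeat m3
bar 6: v0=F3 v1=F4 downbeat P8
bar 7: v0=D3 v1=B3 downbeat M6
bar 8: v0=C3 v1=C4 downbeat P8
  -> R2 @ bar 2 tick 0 v(0, 1): E3/G3 m3 -> G3/D4 P5 similar
  -> R2 @ bar 3 tick 0 v(0, 1): G3/E4 M6 -> E3/B3 P5 similar
  -> R2 @ bar 6 tick 0 v(0, 1): E3/G3 m3 -> F3/F4 P8 similar
  -> R7 @ bar 6 tick 0 v(1,): G3->F4 leap 10st

(2, 0, R2, (0, 1))
(3, 0, R2, (0, 1))
(6, 0, R2, (0, 1))
(6, 0, R7, (1,))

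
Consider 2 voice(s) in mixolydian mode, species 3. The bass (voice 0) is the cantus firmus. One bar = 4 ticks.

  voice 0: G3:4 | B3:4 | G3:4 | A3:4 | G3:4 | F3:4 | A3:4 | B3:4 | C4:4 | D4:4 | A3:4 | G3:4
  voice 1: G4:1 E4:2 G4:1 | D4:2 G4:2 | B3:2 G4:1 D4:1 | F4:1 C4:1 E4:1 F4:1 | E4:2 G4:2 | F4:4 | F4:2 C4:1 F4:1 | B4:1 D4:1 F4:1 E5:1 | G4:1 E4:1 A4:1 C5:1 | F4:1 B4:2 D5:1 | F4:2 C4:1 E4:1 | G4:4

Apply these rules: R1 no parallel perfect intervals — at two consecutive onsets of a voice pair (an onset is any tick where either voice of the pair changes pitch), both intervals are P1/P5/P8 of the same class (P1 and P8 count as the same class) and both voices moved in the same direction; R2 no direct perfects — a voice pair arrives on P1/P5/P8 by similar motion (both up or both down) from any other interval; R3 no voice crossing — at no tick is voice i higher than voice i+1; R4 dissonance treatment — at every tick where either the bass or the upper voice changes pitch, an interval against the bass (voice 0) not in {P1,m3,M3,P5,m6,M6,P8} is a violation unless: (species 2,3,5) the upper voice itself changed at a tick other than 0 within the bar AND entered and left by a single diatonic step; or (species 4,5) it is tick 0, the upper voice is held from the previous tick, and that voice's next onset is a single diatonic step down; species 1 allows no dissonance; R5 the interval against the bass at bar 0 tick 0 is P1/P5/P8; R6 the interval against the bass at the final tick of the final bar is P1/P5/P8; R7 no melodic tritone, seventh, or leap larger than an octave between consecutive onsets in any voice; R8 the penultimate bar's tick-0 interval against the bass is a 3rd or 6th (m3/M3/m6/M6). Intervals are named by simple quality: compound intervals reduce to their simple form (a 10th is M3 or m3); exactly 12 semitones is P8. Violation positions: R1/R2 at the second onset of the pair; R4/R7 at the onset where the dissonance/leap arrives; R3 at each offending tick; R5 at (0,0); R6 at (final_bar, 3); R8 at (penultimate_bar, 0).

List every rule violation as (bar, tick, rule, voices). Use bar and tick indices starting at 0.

(5, 0, R1, (0, 1))
(7, 0, R2, (0, 1))
(7, 0, R7, (1,))
(7, 2, R4, (0, 1))
(7, 3, R4, (0, 1))
(7, 3, R7, (1,))
(9, 1, R7, (1,))

bar 0: v0=G3 v1=G4 downbeat P8
bar 1: v0=B3 v1=D4 downbeat m3
bar 2: v0=G3 v1=B3 downbeat M3
bar 3: v0=A3 v1=F4 downbeat m6
bar 4: v0=G3 v1=E4 downbeat M6
bar 5: v0=F3 v1=F4 downbeat P8
bar 6: v0=A3 v1=F4 downbeat m6
bar 7: v0=B3 v1=B4 downbeat P8
bar 8: v0=C4 v1=G4 downbeat P5
bar 9: v0=D4 v1=F4 downbeat m3
bar 10: v0=A3 v1=F4 downbeat m6
bar 11: v0=G3 v1=G4 downbeat P8
  -> R1 @ bar 5 tick 0 v(0, 1): G3/G4 P8 -> F3/F4 P8 similar
  -> R2 @ bar 7 tick 0 v(0, 1): A3/F4 m6 -> B3/B4 P8 similar
  -> R7 @ bar 7 tick 0 v(1,): F4->B4 leap 6st
  -> R4 @ bar 7 tick 2 v(0, 1): B3/F4 TT untreated
  -> R4 @ bar 7 tick 3 v(0, 1): B3/E5 P4 untreated
  -> R7 @ bar 7 tick 3 v(1,): F4->E5 leap 11st
  -> R7 @ bar 9 tick 1 v(1,): F4->B4 leap 6st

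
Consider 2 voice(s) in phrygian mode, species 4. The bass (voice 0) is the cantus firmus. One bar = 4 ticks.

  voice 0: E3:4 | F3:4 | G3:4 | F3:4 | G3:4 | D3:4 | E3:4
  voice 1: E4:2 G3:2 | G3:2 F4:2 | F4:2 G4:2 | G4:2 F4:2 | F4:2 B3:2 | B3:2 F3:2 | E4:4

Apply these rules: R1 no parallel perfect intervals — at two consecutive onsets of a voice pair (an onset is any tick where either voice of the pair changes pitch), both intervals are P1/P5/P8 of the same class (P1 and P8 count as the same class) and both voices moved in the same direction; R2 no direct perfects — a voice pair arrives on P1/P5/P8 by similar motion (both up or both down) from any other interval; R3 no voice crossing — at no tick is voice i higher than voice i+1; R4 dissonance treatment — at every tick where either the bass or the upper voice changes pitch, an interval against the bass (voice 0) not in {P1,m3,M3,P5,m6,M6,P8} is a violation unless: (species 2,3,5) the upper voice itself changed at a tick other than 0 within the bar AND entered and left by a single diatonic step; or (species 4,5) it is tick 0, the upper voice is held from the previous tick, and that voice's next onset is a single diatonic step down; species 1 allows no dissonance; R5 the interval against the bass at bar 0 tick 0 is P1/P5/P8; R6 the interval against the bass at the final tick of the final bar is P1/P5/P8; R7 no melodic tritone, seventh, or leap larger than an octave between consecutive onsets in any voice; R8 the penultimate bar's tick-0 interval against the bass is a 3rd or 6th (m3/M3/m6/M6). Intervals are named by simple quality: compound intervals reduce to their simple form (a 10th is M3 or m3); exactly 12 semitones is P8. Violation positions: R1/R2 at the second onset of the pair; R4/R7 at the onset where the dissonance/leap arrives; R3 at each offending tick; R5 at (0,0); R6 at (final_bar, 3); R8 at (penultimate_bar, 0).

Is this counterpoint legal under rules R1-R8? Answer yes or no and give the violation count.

bar 0: v0=E3 v1=E4 (P8)
bar 1: v0=F3 v1=G3 (M2)
bar 2: v0=G3 v1=F4 (m7)
bar 3: v0=F3 v1=G4 (M2)
bar 4: v0=G3 v1=F4 (m7)
bar 5: v0=D3 v1=B3 (M6)
bar 6: v0=E3 v1=E4 (P8)
  R4 @ bar1.0: F3/G3 M2 untreated
  R7 @ bar1.2: G3->F4 leap 10st
  R4 @ bar2.0: G3/F4 m7 untreated
  R4 @ bar4.0: G3/F4 m7 untreated
  R7 @ bar4.2: F4->B3 leap 6st
  R7 @ bar5.2: B3->F3 leap 6st
  R2 @ bar6.0: D3/F3 m3 -> E3/E4 P8 similar
  R7 @ bar6.0: F3->E4 leap 11st

No (8 violations)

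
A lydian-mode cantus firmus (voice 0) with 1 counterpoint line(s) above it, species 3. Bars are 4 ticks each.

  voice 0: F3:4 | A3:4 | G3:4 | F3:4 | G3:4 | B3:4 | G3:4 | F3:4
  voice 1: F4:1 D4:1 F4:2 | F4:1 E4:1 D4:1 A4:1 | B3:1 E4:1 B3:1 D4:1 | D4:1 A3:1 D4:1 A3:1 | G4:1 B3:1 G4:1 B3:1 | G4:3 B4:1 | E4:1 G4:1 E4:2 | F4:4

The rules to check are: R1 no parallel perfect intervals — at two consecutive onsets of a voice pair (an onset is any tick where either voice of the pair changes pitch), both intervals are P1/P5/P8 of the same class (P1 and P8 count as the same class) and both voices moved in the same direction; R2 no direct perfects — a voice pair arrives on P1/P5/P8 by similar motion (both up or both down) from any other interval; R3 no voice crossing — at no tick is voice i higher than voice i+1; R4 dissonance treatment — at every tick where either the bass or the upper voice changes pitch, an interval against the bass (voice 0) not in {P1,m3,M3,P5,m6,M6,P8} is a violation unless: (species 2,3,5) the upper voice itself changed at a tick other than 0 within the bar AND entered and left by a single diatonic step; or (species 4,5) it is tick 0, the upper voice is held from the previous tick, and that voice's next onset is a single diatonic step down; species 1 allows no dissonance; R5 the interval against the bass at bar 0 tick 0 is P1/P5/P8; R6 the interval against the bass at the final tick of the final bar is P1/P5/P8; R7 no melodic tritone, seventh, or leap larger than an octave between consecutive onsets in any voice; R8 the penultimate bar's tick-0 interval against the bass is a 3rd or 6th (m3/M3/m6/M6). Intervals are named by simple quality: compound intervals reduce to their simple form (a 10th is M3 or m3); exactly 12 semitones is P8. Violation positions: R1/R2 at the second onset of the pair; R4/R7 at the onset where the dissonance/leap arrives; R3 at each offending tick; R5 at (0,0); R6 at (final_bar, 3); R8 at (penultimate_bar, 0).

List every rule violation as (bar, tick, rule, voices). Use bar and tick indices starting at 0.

(1, 2, R4, (0, 1))
(2, 0, R7, (1,))
(4, 0, R2, (0, 1))
(4, 0, R7, (1,))

bar 0: v0=F3 v1=F4 downbeat P8
bar 1: v0=A3 v1=F4 downbeat m6
bar 2: v0=G3 v1=B3 downbeat M3
bar 3: v0=F3 v1=D4 downbeat M6
bar 4: v0=G3 v1=G4 downbeat P8
bar 5: v0=B3 v1=G4 downbeat m6
bar 6: v0=G3 v1=E4 downbeat M6
bar 7: v0=F3 v1=F4 downbeat P8
  -> R4 @ bar 1 tick 2 v(0, 1): A3/D4 P4 untreated
  -> R7 @ bar 2 tick 0 v(1,): A4->B3 leap 10st
  -> R2 @ bar 4 tick 0 v(0, 1): F3/A3 M3 -> G3/G4 P8 similar
  -> R7 @ bar 4 tick 0 v(1,): A3->G4 leap 10st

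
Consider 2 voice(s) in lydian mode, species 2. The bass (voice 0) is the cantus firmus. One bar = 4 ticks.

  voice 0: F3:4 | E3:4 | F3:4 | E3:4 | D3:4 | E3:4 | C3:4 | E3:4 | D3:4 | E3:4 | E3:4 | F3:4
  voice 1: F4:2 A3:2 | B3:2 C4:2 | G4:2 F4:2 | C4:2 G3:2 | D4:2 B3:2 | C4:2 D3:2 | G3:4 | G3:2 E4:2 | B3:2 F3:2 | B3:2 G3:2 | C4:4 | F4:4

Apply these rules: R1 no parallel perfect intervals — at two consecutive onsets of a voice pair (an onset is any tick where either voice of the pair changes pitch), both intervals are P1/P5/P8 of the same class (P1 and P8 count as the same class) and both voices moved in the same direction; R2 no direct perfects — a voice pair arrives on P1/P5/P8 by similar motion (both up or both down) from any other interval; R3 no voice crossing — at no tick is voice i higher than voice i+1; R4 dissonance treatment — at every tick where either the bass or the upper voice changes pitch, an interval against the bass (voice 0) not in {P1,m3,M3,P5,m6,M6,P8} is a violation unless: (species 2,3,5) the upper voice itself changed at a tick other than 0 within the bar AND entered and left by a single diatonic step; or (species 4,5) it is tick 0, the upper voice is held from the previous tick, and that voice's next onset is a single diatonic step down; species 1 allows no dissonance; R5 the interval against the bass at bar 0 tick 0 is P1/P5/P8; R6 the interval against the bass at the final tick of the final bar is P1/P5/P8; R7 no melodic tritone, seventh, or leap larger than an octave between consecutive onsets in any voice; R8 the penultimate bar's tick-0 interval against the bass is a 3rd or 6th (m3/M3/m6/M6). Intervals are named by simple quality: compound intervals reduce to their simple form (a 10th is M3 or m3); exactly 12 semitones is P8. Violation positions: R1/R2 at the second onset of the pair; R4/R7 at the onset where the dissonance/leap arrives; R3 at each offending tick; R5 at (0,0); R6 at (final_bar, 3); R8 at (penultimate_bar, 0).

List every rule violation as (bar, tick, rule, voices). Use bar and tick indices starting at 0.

bar 0: v0=F3 v1=F4 downbeat P8
bar 1: v0=E3 v1=B3 downbeat P5
bar 2: v0=F3 v1=G4 downbeat M2
bar 3: v0=E3 v1=C4 downbeat m6
bar 4: v0=D3 v1=D4 downbeat P8
bar 5: v0=E3 v1=C4 downbeat m6
bar 6: v0=C3 v1=G3 downbeat P5
bar 7: v0=E3 v1=G3 downbeat m3
bar 8: v0=D3 v1=B3 downbeat M6
bar 9: v0=E3 v1=B3 downbeat P5
bar 10: v0=E3 v1=C4 downbeat m6
bar 11: v0=F3 v1=F4 downbeat P8
  -> R4 @ bar 2 tick 0 v(0, 1): F3/G4 M2 untreated
  -> R3 @ bar 5 tick 2 v(0, 1): E3 above D3
  -> R4 @ bar 5 tick 2 v(0, 1): E3/D3 M2 untreated
  -> R7 @ bar 5 tick 2 v(1,): C4->D3 leap 10st
  -> R3 @ bar 5 tick 3 v(0, 1): E3 above D3
  -> R7 @ bar 8 tick 2 v(1,): B3->F3 leap 6st
  -> R2 @ bar 9 tick 0 v(0, 1): D3/F3 m3 -> E3/B3 P5 similar
  -> R7 @ bar 9 tick 0 v(1,): F3->B3 leap 6st
  -> R2 @ bar 11 tick 0 v(0, 1): E3/C4 m6 -> F3/F4 P8 similar

(2, 0, R4, (0, 1))
(5, 2, R3, (0, 1))
(5, 2, R4, (0, 1))
(5, 2, R7, (1,))
(5, 3, R3, (0, 1))
(8, 2, R7, (1,))
(9, 0, R2, (0, 1))
(9, 0, R7, (1,))
(11, 0, R2, (0, 1))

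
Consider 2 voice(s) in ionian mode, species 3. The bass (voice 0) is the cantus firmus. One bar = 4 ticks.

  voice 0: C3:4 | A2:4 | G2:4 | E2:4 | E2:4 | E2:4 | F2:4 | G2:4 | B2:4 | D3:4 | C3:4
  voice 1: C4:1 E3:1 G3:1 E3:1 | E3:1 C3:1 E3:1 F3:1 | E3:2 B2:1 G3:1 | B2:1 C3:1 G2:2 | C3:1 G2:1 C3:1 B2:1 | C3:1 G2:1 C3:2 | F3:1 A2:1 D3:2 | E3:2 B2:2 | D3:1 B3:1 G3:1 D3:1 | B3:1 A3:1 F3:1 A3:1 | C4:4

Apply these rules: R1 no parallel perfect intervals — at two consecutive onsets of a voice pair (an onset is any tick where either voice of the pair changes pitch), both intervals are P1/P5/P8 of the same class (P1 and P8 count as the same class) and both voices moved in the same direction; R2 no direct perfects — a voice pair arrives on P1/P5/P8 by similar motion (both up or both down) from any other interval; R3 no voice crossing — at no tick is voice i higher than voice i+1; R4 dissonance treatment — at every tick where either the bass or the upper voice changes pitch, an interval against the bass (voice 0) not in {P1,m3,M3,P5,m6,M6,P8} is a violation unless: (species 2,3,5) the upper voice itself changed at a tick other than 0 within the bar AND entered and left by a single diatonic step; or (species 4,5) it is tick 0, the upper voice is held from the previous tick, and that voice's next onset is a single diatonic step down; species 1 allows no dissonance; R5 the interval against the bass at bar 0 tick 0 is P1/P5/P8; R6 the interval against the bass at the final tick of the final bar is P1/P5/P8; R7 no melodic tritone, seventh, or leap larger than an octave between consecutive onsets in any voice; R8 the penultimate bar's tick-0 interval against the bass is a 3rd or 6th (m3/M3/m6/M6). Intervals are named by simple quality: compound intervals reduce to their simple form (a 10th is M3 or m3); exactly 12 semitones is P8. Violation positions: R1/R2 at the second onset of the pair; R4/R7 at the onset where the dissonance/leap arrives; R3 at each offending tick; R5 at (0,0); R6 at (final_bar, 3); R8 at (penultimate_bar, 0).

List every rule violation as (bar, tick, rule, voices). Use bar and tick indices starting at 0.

bar 0: v0=C3 v1=C4 downbeat P8
bar 1: v0=A2 v1=E3 downbeat P5
bar 2: v0=G2 v1=E3 downbeat M6
bar 3: v0=E2 v1=B2 downbeat P5
bar 4: v0=E2 v1=C3 downbeat m6
bar 5: v0=E2 v1=C3 downbeat m6
bar 6: v0=F2 v1=F3 downbeat P8
bar 7: v0=G2 v1=E3 downbeat M6
bar 8: v0=B2 v1=D3 downbeat m3
bar 9: v0=D3 v1=B3 downbeat M6
bar 10: v0=C3 v1=C4 downbeat P8
  -> R2 @ bar 3 tick 0 v(0, 1): G2/G3 P8 -> E2/B2 P5 similar
  -> R2 @ bar 6 tick 0 v(0, 1): E2/C3 m6 -> F2/F3 P8 similar

(3, 0, R2, (0, 1))
(6, 0, R2, (0, 1))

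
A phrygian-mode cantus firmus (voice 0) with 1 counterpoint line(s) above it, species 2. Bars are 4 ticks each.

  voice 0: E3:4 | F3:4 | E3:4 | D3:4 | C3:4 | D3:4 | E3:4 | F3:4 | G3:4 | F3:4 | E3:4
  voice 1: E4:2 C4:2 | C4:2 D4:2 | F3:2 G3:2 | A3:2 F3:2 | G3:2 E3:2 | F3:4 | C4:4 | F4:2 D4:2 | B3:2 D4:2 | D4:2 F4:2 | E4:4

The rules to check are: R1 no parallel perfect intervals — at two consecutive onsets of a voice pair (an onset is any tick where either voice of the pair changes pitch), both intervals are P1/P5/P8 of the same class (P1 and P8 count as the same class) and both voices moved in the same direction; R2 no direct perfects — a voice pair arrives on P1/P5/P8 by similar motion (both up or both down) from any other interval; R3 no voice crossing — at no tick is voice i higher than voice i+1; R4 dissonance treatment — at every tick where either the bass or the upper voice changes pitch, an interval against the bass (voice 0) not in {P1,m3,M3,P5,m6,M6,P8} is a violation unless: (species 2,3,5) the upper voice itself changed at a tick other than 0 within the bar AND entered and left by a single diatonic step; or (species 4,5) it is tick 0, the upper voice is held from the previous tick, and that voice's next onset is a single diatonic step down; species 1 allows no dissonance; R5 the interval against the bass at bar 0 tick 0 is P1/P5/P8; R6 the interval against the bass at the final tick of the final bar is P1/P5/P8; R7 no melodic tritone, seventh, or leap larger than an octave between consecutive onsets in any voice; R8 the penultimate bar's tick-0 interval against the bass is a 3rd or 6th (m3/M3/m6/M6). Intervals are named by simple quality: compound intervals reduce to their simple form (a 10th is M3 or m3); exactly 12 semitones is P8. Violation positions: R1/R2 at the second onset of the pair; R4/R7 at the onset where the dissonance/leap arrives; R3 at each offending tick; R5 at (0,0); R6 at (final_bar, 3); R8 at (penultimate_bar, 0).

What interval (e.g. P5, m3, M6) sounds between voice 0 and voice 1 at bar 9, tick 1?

voice 0=F3 voice 1=D4 -> M6

M6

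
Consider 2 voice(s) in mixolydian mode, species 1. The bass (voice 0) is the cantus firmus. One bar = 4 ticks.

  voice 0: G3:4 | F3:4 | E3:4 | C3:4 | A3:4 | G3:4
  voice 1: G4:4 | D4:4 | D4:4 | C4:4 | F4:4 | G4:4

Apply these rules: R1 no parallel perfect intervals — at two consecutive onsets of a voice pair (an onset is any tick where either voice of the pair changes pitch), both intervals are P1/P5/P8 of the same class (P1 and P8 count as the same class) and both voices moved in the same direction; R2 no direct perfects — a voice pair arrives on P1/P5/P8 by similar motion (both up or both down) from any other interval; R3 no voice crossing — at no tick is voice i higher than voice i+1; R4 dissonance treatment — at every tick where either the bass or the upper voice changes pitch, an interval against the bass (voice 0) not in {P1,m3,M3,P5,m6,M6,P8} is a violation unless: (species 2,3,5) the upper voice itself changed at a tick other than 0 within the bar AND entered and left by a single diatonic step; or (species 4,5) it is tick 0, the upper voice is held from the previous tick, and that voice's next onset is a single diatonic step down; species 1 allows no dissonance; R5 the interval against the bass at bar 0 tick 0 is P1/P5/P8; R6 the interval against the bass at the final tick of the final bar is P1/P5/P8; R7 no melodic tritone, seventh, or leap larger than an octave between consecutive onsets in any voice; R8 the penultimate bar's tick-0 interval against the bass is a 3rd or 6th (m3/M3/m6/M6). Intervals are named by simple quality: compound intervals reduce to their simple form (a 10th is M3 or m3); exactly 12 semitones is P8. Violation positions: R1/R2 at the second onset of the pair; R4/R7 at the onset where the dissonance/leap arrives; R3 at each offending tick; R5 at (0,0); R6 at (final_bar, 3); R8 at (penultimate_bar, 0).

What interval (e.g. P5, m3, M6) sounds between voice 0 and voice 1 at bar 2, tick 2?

m7

voice 0=E3 voice 1=D4 -> m7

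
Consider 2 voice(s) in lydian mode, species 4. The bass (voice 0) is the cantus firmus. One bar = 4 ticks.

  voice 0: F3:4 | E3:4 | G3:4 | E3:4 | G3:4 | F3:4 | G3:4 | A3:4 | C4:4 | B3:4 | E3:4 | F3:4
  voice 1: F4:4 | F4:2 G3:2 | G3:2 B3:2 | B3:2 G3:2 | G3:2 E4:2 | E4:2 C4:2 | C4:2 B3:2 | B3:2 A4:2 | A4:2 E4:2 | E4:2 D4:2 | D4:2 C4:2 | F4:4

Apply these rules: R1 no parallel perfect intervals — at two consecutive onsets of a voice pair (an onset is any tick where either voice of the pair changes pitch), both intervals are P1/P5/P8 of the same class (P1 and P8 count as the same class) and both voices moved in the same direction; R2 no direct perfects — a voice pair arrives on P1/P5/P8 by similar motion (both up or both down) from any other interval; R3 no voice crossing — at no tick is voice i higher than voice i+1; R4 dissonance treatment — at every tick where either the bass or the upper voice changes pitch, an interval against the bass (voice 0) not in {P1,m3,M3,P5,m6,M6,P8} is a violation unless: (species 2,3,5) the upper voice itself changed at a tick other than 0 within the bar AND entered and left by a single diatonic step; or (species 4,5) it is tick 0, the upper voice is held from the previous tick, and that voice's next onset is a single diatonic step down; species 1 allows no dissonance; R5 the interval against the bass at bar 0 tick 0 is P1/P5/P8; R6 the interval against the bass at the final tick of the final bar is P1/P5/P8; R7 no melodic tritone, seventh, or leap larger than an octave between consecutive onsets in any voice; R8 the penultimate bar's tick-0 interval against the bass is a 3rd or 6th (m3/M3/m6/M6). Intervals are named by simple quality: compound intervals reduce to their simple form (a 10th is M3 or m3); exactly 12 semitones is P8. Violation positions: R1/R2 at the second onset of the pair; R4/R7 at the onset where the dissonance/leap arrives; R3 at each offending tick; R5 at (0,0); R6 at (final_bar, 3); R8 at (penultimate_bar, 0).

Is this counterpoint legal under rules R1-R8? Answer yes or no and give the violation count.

bar 0: v0=F3 v1=F4 (P8)
bar 1: v0=E3 v1=F4 (m2)
bar 2: v0=G3 v1=G3 (P1)
bar 3: v0=E3 v1=B3 (P5)
bar 4: v0=G3 v1=G3 (P1)
bar 5: v0=F3 v1=E4 (M7)
bar 6: v0=G3 v1=C4 (P4)
bar 7: v0=A3 v1=B3 (M2)
bar 8: v0=C4 v1=A4 (M6)
bar 9: v0=B3 v1=E4 (P4)
bar 10: v0=E3 v1=D4 (m7)
bar 11: v0=F3 v1=F4 (P8)
  R4 @ bar1.0: E3/F4 m2 untreated
  R7 @ bar1.2: F4->G3 leap 10st
  R4 @ bar5.0: F3/E4 M7 untreated
  R4 @ bar7.0: A3/B3 M2 untreated
  R7 @ bar7.2: B3->A4 leap 10st
  R8 @ bar10.0: penult m7 not 3rd/6th
  R2 @ bar11.0: E3/C4 m6 -> F3/F4 P8 similar

No (7 violations)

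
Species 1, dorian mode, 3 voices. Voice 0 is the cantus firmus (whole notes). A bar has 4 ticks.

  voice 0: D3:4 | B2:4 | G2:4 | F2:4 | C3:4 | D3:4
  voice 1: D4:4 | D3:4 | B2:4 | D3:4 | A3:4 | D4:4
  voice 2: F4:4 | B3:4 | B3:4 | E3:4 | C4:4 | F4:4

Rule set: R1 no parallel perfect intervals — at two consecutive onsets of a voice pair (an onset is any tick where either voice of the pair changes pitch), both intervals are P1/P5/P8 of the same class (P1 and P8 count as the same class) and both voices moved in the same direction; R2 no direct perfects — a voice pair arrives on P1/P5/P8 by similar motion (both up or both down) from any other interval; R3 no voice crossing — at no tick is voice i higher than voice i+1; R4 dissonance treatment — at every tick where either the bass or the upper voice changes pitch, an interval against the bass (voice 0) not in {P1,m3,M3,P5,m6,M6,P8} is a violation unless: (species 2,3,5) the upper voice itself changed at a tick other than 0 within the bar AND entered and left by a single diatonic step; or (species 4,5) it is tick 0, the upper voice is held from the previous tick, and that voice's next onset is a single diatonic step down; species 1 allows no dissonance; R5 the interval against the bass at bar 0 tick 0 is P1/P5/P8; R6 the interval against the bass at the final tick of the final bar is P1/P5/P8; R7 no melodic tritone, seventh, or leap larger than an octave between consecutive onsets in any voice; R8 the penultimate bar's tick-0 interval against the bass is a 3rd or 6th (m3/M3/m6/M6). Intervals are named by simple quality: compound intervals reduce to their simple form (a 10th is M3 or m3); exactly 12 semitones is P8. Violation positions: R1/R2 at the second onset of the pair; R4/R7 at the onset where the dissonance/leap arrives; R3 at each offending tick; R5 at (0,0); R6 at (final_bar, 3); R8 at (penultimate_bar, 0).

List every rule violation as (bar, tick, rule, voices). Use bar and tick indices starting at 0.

bar 0: v0=D3 v1=D4 v2=F4 downbeat m3
bar 1: v0=B2 v1=D3 v2=B3 downbeat P8
bar 2: v0=G2 v1=B2 v2=B3 downbeat M3
bar 3: v0=F2 v1=D3 v2=E3 downbeat M7
bar 4: v0=C3 v1=A3 v2=C4 downbeat P8
bar 5: v0=D3 v1=D4 v2=F4 downbeat m3
  -> R5 @ bar 0 tick 0 v(0, 2): opens on m3
  -> R2 @ bar 1 tick 0 v(0, 2): D3/F4 m3 -> B2/B3 P8 similar
  -> R7 @ bar 1 tick 0 v(2,): F4->B3 leap 6st
  -> R4 @ bar 3 tick 0 v(0, 2): F2/E3 M7 untreated
  -> R2 @ bar 4 tick 0 v(0, 2): F2/E3 M7 -> C3/C4 P8 similar
  -> R8 @ bar 4 tick 0 v(0, 2): penult P8 not 3rd/6th
  -> R2 @ bar 5 tick 0 v(0, 1): C3/A3 M6 -> D3/D4 P8 similar
  -> R6 @ bar 5 tick 3 v(0, 2): closes on m3

(0, 0, R5, (0, 2))
(1, 0, R2, (0, 2))
(1, 0, R7, (2,))
(3, 0, R4, (0, 2))
(4, 0, R2, (0, 2))
(4, 0, R8, (0, 2))
(5, 0, R2, (0, 1))
(5, 3, R6, (0, 2))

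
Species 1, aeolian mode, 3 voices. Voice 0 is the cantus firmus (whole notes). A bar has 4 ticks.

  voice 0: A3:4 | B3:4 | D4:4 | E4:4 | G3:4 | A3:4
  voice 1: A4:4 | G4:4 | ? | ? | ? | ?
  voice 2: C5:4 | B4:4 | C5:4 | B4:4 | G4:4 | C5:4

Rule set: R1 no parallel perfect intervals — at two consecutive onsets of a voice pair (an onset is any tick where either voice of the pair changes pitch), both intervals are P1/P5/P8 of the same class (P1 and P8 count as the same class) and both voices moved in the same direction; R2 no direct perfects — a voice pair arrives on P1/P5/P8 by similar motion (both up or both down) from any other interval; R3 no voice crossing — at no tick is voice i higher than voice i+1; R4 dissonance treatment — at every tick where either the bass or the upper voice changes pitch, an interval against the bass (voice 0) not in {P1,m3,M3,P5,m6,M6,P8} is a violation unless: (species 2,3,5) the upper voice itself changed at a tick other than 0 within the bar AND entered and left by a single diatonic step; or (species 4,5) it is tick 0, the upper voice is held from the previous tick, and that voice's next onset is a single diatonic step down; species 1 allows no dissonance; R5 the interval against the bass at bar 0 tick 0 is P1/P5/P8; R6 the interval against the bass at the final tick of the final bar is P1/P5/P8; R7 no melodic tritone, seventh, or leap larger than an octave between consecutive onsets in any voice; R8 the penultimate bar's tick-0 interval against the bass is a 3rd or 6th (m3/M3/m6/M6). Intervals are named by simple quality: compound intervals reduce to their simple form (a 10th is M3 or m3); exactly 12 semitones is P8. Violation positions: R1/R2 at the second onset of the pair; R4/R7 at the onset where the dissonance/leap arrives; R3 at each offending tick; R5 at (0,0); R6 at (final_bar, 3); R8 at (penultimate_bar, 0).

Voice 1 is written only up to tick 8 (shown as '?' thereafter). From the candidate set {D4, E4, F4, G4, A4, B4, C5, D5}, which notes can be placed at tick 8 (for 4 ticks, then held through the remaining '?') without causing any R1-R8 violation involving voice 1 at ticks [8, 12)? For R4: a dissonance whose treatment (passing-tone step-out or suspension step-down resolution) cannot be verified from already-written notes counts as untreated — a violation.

D4: legal
E4: violates R4
F4: legal
G4: violates R4
A4: violates R2
B4: legal
C5: violates R2,R4
D5: violates R2,R3

{B4, D4, F4}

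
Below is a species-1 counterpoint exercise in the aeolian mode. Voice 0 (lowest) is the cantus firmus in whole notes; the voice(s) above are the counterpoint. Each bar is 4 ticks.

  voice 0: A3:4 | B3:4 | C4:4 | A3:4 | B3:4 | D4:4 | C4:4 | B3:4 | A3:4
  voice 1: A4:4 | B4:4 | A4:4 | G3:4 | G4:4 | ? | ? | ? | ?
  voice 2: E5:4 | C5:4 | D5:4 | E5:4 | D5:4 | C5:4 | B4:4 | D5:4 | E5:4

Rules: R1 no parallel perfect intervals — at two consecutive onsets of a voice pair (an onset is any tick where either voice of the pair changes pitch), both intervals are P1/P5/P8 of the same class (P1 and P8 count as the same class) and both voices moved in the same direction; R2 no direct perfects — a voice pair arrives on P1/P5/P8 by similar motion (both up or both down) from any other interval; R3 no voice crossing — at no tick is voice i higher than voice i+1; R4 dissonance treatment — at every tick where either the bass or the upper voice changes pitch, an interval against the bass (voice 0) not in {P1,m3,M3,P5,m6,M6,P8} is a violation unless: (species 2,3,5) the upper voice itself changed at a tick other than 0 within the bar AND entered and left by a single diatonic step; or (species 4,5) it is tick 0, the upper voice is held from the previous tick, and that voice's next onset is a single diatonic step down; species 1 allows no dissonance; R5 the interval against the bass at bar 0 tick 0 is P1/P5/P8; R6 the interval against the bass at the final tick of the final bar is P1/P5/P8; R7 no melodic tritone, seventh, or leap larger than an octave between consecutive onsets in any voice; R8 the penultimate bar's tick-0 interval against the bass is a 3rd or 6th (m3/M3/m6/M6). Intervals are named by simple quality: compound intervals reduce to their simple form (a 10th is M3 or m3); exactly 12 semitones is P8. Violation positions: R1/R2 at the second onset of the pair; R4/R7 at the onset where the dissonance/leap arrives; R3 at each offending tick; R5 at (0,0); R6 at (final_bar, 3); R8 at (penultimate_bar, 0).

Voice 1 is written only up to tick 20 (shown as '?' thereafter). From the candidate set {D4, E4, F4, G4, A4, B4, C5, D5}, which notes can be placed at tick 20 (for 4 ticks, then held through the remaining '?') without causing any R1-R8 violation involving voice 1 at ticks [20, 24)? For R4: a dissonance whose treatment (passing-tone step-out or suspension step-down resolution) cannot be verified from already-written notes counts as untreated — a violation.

{B4, D4}

D4: legal
E4: violates R4
F4: violates R1
G4: violates R4
A4: violates R2
B4: legal
C5: violates R4
D5: violates R2,R3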